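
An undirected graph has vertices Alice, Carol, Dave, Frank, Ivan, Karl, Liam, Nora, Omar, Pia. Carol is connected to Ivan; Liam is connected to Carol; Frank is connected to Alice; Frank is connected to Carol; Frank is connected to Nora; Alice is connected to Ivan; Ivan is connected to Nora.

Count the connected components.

5

From Alice: component {Alice, Carol, Frank, Ivan, Liam, Nora}.
From Dave: component {Dave}.
From Karl: component {Karl}.
From Omar: component {Omar}.
From Pia: component {Pia}.
That's 5 components.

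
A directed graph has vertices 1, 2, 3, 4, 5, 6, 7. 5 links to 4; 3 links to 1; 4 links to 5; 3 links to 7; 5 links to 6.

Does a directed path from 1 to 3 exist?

No

1 has no outgoing edges, so nothing is reachable from it.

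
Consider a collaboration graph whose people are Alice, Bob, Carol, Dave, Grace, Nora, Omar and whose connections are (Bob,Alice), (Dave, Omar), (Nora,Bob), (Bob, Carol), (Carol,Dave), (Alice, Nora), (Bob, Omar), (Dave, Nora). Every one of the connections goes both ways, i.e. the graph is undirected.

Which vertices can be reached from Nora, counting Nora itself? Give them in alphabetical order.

Start at Nora.
Its neighbours: Alice, Bob, Dave.
Then their neighbours: Carol, Omar.
Nothing further is reachable.

Alice, Bob, Carol, Dave, Nora, Omar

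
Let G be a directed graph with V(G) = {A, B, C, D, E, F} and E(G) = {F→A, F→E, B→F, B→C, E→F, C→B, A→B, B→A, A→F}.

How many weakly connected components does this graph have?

From A: component {A, B, C, E, F}.
From D: component {D}.
That's 2 components.

2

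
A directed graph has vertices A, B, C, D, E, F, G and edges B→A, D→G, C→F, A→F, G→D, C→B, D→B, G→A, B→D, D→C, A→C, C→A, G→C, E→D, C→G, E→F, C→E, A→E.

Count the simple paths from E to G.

E→D→B→A→C→G
E→D→C→G
E→D→G

3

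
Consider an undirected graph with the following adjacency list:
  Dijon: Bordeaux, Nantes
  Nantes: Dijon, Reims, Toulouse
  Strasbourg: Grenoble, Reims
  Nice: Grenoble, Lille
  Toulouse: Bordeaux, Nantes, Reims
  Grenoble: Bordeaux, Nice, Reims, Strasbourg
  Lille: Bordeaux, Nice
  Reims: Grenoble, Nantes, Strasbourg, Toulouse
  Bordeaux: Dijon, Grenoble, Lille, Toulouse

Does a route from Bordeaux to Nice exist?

Yes

Explore from Bordeaux.
Distance 1: reach Dijon, Grenoble, Lille, Toulouse.
Distance 2: reach Nantes, Nice, Reims, Strasbourg.
Found Nice.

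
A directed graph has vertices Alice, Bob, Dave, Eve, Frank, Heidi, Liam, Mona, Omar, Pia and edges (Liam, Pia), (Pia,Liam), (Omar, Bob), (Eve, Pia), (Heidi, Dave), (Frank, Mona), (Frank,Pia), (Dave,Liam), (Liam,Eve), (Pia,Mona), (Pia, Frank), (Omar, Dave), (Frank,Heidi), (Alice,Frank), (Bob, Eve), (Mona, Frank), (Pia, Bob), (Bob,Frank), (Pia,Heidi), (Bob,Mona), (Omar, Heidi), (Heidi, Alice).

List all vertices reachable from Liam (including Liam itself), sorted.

Start at Liam.
Its neighbours: Eve, Pia.
Then their neighbours: Bob, Frank, Heidi, Mona.
Then next layer: Alice, Dave.
Nothing further is reachable.

Alice, Bob, Dave, Eve, Frank, Heidi, Liam, Mona, Pia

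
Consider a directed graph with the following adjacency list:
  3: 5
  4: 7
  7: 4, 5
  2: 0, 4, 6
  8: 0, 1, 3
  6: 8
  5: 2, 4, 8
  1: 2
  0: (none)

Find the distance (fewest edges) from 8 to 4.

Distance 0: 8.
Distance 1: 0, 1, 3.
Distance 2: 2, 5.
Distance 3: 4, 6 — contains 4.

3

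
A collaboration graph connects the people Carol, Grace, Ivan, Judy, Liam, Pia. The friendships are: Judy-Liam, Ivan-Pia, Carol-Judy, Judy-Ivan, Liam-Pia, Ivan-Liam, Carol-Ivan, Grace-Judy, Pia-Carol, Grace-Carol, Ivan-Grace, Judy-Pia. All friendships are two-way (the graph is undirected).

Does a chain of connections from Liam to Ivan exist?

Yes

Explore from Liam.
Distance 1: reach Ivan, Judy, Pia.
Found Ivan.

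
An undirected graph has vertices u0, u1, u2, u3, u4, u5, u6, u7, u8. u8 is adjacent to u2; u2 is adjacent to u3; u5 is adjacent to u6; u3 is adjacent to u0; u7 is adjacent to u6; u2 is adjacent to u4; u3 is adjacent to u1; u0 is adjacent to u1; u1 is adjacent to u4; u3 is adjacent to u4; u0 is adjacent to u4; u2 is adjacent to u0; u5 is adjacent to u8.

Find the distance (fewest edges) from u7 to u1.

6

Distance 0: u7.
Distance 1: u6.
Distance 2: u5.
Distance 3: u8.
Distance 4: u2.
Distance 5: u0, u3, u4.
Distance 6: u1 — contains u1.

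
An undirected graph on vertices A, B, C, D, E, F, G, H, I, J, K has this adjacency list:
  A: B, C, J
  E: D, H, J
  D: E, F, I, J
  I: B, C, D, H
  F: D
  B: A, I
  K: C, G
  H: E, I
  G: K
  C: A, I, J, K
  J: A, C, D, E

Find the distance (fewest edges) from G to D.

Distance 0: G.
Distance 1: K.
Distance 2: C.
Distance 3: A, I, J.
Distance 4: B, D, E, H — contains D.

4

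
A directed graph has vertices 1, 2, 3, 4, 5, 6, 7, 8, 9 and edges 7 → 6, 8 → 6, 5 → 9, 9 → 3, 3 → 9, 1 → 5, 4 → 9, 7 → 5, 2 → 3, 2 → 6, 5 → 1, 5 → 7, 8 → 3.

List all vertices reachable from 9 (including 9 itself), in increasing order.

Start at 9.
Its neighbours: 3.
Nothing further is reachable.

3, 9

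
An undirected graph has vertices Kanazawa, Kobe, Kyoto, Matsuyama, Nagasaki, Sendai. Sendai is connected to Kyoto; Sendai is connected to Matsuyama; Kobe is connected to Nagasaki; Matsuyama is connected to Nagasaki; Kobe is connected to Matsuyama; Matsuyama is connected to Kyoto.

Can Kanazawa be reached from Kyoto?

No

Explore from Kyoto.
Distance 1: reach Matsuyama, Sendai.
Distance 2: reach Kobe, Nagasaki.
The search is exhausted without reaching Kanazawa; it lies in a different component.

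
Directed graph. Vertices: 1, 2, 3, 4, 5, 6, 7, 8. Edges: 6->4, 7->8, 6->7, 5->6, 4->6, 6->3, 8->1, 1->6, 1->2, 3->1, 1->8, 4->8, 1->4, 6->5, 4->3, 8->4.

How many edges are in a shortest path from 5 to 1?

3

Distance 0: 5.
Distance 1: 6.
Distance 2: 3, 4, 7.
Distance 3: 1, 8 — contains 1.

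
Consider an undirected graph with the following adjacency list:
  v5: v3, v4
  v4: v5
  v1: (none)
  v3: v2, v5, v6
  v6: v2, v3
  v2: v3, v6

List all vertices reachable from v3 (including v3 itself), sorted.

v2, v3, v4, v5, v6

Start at v3.
Its neighbours: v2, v5, v6.
Then their neighbours: v4.
Nothing further is reachable.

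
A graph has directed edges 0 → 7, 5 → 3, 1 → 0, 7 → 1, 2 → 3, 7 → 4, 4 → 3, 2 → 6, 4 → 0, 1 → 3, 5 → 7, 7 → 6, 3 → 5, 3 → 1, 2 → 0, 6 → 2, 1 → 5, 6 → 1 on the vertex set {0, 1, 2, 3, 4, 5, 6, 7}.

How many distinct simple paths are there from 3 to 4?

3

3→1→0→7→4
3→1→5→7→4
3→5→7→4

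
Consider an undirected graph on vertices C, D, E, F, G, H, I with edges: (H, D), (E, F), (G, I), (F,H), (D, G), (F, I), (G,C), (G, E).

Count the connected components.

1

From C: component {C, D, E, F, G, H, I}.
That's 1 component.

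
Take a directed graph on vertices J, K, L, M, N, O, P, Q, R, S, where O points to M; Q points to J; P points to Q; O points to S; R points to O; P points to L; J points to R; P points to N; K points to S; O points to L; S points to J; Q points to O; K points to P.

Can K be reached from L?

L has no outgoing edges, so nothing is reachable from it.

No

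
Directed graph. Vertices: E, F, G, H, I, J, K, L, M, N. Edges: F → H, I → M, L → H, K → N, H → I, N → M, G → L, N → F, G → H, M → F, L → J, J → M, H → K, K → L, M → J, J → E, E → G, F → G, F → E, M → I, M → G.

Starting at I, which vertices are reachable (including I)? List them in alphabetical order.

E, F, G, H, I, J, K, L, M, N

Start at I.
Its neighbours: M.
Then their neighbours: F, G, J.
Then next layer: E, H, L.
Then next layer: K.
Then next layer: N.
Every vertex is now reached.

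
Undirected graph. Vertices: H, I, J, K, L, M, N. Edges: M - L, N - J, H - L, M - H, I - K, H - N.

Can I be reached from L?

No

Explore from L.
Distance 1: reach H, M.
Distance 2: reach N.
Distance 3: reach J.
The search is exhausted without reaching I; it lies in a different component.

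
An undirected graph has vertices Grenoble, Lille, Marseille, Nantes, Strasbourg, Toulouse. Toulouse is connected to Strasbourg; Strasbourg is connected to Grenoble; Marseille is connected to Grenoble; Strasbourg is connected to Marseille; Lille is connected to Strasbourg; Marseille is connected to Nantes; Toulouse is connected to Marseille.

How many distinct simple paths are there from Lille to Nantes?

3

Lille–Strasbourg–Grenoble–Marseille–Nantes
Lille–Strasbourg–Marseille–Nantes
Lille–Strasbourg–Toulouse–Marseille–Nantes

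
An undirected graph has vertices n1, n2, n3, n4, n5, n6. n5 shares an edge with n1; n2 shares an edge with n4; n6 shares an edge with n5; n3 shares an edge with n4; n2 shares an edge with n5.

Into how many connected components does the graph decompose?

1

From n1: component {n1, n2, n3, n4, n5, n6}.
That's 1 component.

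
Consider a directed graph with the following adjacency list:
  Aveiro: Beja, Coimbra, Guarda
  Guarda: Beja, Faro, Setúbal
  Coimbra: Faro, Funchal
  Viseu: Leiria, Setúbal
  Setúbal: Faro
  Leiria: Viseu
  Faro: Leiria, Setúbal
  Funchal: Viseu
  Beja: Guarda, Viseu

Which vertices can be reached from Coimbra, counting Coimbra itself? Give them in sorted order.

Start at Coimbra.
Its neighbours: Faro, Funchal.
Then their neighbours: Leiria, Setúbal, Viseu.
Nothing further is reachable.

Coimbra, Faro, Funchal, Leiria, Setúbal, Viseu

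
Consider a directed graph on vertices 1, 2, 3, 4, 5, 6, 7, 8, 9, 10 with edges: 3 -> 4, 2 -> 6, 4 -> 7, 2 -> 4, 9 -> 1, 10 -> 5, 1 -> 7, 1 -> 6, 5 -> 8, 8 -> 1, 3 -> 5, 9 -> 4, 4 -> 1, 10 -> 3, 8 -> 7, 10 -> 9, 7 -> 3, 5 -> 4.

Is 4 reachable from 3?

Explore from 3.
Distance 1: reach 4, 5.
Found 4.

Yes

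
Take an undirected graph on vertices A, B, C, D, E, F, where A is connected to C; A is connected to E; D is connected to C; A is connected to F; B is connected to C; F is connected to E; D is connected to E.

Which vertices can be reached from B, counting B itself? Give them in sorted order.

Start at B.
Its neighbours: C.
Then their neighbours: A, D.
Then next layer: E, F.
Every vertex is now reached.

A, B, C, D, E, F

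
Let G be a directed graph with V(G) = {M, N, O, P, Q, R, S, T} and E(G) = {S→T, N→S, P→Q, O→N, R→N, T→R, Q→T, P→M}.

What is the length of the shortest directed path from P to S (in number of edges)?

5

Distance 0: P.
Distance 1: M, Q.
Distance 2: T.
Distance 3: R.
Distance 4: N.
Distance 5: S — contains S.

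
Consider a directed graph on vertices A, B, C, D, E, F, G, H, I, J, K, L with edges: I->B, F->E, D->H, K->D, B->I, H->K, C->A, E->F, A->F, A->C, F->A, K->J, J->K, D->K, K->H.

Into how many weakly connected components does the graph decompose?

From A: component {A, C, E, F}.
From B: component {B, I}.
From D: component {D, H, J, K}.
From G: component {G}.
From L: component {L}.
That's 5 components.

5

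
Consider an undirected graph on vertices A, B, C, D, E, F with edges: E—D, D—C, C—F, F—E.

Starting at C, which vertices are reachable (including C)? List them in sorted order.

Start at C.
Its neighbours: D, F.
Then their neighbours: E.
Nothing further is reachable.

C, D, E, F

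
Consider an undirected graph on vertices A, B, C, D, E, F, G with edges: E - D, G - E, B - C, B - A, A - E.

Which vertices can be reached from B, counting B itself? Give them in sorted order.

A, B, C, D, E, G

Start at B.
Its neighbours: A, C.
Then their neighbours: E.
Then next layer: D, G.
Nothing further is reachable.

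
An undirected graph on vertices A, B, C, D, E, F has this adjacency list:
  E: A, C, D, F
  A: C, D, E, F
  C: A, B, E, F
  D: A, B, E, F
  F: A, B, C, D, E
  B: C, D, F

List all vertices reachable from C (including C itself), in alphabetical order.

Start at C.
Its neighbours: A, B, E, F.
Then their neighbours: D.
Every vertex is now reached.

A, B, C, D, E, F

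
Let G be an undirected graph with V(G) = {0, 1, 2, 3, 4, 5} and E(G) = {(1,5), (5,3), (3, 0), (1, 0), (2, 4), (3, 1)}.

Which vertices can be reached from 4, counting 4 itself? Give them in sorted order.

2, 4

Start at 4.
Its neighbours: 2.
Nothing further is reachable.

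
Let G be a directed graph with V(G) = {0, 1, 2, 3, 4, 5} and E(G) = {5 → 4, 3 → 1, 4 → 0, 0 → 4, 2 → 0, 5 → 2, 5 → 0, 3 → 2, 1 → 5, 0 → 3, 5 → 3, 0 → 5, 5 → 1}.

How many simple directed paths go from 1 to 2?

1→5→0→3→2
1→5→2
1→5→3→2
1→5→4→0→3→2

4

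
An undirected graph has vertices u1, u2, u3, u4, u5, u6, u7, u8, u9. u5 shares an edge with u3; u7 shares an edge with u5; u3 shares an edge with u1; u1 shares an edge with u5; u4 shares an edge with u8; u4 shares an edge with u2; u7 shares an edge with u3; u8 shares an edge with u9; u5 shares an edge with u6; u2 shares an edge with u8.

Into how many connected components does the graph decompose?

2

From u1: component {u1, u3, u5, u6, u7}.
From u2: component {u2, u4, u8, u9}.
That's 2 components.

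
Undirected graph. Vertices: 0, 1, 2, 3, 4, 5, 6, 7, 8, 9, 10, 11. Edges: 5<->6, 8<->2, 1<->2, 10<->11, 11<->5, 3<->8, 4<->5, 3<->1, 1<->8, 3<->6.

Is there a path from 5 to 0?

No

Explore from 5.
Distance 1: reach 4, 6, 11.
Distance 2: reach 3, 10.
Distance 3: reach 1, 8.
Distance 4: reach 2.
The search is exhausted without reaching 0; it lies in a different component.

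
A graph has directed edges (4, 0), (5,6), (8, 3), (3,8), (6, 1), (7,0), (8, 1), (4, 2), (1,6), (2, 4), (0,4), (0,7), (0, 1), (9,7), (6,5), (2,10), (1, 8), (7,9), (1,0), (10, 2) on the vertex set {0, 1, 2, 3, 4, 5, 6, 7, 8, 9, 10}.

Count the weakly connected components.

1

From 0: component {0, 1, 2, 3, 4, 5, 6, 7, 8, 9, 10}.
That's 1 component.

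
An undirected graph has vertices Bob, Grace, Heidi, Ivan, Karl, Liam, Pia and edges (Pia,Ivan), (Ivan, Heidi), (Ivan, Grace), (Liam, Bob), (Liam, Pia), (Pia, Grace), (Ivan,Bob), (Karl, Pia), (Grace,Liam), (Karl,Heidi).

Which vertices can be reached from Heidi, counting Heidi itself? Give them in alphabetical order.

Bob, Grace, Heidi, Ivan, Karl, Liam, Pia

Start at Heidi.
Its neighbours: Ivan, Karl.
Then their neighbours: Bob, Grace, Pia.
Then next layer: Liam.
Every vertex is now reached.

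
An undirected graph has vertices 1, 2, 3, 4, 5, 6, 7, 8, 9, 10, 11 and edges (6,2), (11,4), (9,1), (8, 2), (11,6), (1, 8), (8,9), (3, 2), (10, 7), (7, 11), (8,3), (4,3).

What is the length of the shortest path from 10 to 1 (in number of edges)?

Distance 0: 10.
Distance 1: 7.
Distance 2: 11.
Distance 3: 4, 6.
Distance 4: 2, 3.
Distance 5: 8.
Distance 6: 1, 9 — contains 1.

6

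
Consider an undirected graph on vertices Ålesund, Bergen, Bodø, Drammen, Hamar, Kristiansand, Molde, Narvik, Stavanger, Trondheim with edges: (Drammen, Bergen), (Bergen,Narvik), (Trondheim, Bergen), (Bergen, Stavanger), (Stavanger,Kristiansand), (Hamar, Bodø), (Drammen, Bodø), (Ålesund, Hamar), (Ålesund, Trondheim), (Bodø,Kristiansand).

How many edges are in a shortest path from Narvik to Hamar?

4

Distance 0: Narvik.
Distance 1: Bergen.
Distance 2: Drammen, Stavanger, Trondheim.
Distance 3: Ålesund, Bodø, Kristiansand.
Distance 4: Hamar — contains Hamar.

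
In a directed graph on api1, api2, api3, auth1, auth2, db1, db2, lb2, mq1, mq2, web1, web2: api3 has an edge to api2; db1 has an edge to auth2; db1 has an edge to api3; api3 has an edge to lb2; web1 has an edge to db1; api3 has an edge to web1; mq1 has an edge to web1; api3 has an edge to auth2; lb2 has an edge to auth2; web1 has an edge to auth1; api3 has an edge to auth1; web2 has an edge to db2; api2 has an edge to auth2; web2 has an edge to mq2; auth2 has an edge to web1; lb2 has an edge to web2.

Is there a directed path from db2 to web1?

db2 has no outgoing edges, so nothing is reachable from it.

No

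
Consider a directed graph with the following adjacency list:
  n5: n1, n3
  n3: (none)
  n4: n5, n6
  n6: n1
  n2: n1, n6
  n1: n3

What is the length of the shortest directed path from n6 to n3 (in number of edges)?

2

Distance 0: n6.
Distance 1: n1.
Distance 2: n3 — contains n3.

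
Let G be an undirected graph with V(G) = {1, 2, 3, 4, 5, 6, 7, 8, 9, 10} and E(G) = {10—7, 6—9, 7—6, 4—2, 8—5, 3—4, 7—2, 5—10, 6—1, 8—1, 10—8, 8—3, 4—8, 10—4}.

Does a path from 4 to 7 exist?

Yes

Explore from 4.
Distance 1: reach 2, 3, 8, 10.
Distance 2: reach 1, 5, 7.
Found 7.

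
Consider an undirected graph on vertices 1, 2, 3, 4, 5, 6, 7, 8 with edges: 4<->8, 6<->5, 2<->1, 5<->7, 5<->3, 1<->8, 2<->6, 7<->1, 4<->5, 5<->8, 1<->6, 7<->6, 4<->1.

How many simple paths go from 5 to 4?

5–4
5–6–1–4
5–6–1–8–4
5–6–2–1–4
5–6–2–1–8–4
5–6–7–1–4
5–6–7–1–8–4
5–7–1–4
5–7–1–8–4
5–7–6–1–4
5–7–6–1–8–4
5–7–6–2–1–4
5–7–6–2–1–8–4
5–8–1–4
5–8–4

15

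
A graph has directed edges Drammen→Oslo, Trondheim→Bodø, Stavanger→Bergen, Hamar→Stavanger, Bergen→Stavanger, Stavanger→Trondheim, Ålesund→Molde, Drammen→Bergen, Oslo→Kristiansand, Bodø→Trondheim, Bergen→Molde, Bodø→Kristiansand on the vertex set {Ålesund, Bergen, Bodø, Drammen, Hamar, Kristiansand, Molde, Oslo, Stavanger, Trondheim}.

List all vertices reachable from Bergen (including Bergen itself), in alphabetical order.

Start at Bergen.
Its neighbours: Molde, Stavanger.
Then their neighbours: Trondheim.
Then next layer: Bodø.
Then next layer: Kristiansand.
Nothing further is reachable.

Bergen, Bodø, Kristiansand, Molde, Stavanger, Trondheim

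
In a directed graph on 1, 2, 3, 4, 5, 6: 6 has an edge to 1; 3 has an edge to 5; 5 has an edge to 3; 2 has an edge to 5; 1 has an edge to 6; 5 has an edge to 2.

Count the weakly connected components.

From 1: component {1, 6}.
From 2: component {2, 3, 5}.
From 4: component {4}.
That's 3 components.

3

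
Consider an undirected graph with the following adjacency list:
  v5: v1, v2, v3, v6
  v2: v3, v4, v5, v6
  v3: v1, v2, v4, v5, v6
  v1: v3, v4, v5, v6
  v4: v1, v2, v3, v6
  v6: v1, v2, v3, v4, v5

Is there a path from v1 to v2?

Yes

Explore from v1.
Distance 1: reach v3, v4, v5, v6.
Distance 2: reach v2.
Found v2.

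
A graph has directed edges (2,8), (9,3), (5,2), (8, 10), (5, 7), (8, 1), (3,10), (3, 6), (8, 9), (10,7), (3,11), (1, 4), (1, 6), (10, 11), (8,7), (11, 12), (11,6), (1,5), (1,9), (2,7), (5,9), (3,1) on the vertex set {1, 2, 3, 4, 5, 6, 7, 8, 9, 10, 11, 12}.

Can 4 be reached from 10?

Explore from 10.
Distance 1: reach 7, 11.
Distance 2: reach 6, 12.
The search from 10 is exhausted; no directed path reaches 4.

No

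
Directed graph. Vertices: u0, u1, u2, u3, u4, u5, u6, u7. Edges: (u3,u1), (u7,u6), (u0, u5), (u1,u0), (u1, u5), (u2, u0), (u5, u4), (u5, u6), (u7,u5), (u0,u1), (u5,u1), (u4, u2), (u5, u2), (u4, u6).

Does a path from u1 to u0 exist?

Explore from u1.
Distance 1: reach u0, u5.
Found u0.

Yes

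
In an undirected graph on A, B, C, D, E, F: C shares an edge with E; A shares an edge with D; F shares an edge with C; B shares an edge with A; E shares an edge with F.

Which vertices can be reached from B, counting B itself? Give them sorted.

Start at B.
Its neighbours: A.
Then their neighbours: D.
Nothing further is reachable.

A, B, D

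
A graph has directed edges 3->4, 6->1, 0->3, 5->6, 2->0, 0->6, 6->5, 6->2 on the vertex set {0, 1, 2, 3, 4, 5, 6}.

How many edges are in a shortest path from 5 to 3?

Distance 0: 5.
Distance 1: 6.
Distance 2: 1, 2.
Distance 3: 0.
Distance 4: 3 — contains 3.

4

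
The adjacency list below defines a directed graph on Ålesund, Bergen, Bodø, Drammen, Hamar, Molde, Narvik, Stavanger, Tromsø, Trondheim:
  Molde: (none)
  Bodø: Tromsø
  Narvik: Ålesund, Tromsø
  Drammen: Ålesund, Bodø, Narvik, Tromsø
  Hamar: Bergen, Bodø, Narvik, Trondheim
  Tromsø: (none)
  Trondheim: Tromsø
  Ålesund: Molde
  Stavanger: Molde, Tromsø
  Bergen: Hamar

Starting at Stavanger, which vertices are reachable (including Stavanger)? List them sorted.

Molde, Stavanger, Tromsø

Start at Stavanger.
Its neighbours: Molde, Tromsø.
Nothing further is reachable.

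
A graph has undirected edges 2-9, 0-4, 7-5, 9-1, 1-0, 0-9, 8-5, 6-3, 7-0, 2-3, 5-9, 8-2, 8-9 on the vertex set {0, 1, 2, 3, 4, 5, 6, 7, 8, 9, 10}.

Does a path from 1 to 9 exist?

Explore from 1.
Distance 1: reach 0, 9.
Found 9.

Yes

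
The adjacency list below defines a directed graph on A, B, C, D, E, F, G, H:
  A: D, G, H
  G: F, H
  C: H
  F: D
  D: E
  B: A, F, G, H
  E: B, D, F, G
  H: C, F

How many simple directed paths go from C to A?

C→H→F→D→E→B→A

1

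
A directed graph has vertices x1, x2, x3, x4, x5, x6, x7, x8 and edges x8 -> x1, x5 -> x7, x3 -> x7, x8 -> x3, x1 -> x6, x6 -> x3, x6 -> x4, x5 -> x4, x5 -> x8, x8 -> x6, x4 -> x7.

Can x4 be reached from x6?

Yes

Explore from x6.
Distance 1: reach x3, x4.
Found x4.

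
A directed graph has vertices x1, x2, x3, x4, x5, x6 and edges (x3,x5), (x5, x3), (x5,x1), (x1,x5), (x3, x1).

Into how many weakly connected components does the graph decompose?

From x1: component {x1, x3, x5}.
From x2: component {x2}.
From x4: component {x4}.
From x6: component {x6}.
That's 4 components.

4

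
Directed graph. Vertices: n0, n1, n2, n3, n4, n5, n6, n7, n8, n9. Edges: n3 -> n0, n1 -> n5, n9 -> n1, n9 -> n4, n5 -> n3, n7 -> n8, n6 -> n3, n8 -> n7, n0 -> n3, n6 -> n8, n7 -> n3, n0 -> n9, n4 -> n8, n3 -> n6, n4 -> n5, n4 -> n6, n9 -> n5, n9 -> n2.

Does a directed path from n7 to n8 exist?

Explore from n7.
Distance 1: reach n3, n8.
Found n8.

Yes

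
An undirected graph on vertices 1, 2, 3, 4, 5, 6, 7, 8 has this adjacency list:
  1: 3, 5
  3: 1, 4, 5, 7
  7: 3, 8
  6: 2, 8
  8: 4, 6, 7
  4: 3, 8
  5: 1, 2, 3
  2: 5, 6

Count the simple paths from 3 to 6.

3–1–5–2–6
3–4–8–6
3–5–2–6
3–7–8–6

4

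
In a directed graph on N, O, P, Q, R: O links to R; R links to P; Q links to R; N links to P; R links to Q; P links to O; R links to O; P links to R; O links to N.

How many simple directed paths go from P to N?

P→O→N
P→R→O→N

2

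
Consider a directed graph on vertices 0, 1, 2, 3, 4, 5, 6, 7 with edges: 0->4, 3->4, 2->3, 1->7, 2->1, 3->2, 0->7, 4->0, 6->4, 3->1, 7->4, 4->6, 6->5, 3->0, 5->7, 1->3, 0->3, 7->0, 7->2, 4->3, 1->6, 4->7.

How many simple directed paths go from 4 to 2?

12

4→0→3→1→6→5→7→2
4→0→3→1→7→2
4→0→3→2
4→0→7→2
4→3→0→7→2
4→3→1→6→5→7→2
4→3→1→7→2
4→3→2
4→6→5→7→0→3→2
4→6→5→7→2
4→7→0→3→2
4→7→2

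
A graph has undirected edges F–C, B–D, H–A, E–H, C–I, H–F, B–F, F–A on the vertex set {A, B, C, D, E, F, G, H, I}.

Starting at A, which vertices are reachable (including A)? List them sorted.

A, B, C, D, E, F, H, I

Start at A.
Its neighbours: F, H.
Then their neighbours: B, C, E.
Then next layer: D, I.
Nothing further is reachable.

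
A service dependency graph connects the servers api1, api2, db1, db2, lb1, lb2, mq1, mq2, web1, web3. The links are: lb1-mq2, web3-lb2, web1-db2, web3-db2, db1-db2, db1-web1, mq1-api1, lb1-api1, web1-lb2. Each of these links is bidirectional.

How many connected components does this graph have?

3

From api1: component {api1, lb1, mq1, mq2}.
From api2: component {api2}.
From db1: component {db1, db2, lb2, web1, web3}.
That's 3 components.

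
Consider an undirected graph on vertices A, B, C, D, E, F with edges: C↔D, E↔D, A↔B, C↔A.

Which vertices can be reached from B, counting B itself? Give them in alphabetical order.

Start at B.
Its neighbours: A.
Then their neighbours: C.
Then next layer: D.
Then next layer: E.
Nothing further is reachable.

A, B, C, D, E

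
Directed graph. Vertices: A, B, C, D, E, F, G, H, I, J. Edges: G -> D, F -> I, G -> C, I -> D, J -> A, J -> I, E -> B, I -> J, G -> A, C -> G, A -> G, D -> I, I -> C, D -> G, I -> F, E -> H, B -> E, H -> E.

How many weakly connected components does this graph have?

2

From A: component {A, C, D, F, G, I, J}.
From B: component {B, E, H}.
That's 2 components.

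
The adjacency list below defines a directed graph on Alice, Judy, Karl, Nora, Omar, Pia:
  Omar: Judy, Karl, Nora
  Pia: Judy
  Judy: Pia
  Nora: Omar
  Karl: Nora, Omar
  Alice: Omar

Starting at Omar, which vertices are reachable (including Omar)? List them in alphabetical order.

Judy, Karl, Nora, Omar, Pia

Start at Omar.
Its neighbours: Judy, Karl, Nora.
Then their neighbours: Pia.
Nothing further is reachable.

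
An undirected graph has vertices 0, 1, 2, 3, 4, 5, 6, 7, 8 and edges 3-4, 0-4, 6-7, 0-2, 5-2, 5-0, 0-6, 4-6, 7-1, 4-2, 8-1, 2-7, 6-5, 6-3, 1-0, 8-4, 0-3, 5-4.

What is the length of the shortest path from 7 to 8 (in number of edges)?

Distance 0: 7.
Distance 1: 1, 2, 6.
Distance 2: 0, 3, 4, 5, 8 — contains 8.

2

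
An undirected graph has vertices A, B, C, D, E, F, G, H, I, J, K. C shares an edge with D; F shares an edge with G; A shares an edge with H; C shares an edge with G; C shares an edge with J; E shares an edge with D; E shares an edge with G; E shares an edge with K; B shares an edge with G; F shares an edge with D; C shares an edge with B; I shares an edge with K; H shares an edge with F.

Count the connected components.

From A: component {A, B, C, D, E, F, G, H, I, J, K}.
That's 1 component.

1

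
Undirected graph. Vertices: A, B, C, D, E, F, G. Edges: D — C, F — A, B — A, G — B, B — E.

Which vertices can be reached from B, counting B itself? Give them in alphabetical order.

A, B, E, F, G

Start at B.
Its neighbours: A, E, G.
Then their neighbours: F.
Nothing further is reachable.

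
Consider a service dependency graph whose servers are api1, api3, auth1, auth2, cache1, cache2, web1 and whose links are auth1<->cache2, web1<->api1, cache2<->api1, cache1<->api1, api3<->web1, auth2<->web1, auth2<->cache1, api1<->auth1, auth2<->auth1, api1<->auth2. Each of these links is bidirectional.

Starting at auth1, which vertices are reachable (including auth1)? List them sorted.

api1, api3, auth1, auth2, cache1, cache2, web1

Start at auth1.
Its neighbours: api1, auth2, cache2.
Then their neighbours: cache1, web1.
Then next layer: api3.
Every vertex is now reached.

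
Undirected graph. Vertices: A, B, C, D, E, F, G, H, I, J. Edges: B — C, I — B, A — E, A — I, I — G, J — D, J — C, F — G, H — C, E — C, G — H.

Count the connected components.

From A: component {A, B, C, D, E, F, G, H, I, J}.
That's 1 component.

1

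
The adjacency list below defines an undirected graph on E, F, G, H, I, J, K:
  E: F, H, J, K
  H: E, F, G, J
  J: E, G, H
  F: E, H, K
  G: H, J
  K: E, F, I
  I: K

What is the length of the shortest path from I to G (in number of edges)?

4

Distance 0: I.
Distance 1: K.
Distance 2: E, F.
Distance 3: H, J.
Distance 4: G — contains G.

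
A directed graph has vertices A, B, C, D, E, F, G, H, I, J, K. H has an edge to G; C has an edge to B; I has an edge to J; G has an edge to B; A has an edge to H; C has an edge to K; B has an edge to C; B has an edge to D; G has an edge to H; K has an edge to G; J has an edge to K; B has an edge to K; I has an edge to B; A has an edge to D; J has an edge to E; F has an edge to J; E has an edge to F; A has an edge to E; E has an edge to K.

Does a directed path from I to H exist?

Yes

Explore from I.
Distance 1: reach B, J.
Distance 2: reach C, D, E, K.
Distance 3: reach F, G.
Distance 4: reach H.
Found H.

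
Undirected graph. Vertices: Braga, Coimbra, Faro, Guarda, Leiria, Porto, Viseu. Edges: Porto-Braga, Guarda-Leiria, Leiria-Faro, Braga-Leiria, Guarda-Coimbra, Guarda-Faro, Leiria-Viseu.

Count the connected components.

From Braga: component {Braga, Coimbra, Faro, Guarda, Leiria, Porto, Viseu}.
That's 1 component.

1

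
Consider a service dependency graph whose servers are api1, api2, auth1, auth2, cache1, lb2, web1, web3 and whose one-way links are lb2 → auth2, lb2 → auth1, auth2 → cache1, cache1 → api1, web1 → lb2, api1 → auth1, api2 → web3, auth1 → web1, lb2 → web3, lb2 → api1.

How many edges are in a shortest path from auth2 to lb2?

5

Distance 0: auth2.
Distance 1: cache1.
Distance 2: api1.
Distance 3: auth1.
Distance 4: web1.
Distance 5: lb2 — contains lb2.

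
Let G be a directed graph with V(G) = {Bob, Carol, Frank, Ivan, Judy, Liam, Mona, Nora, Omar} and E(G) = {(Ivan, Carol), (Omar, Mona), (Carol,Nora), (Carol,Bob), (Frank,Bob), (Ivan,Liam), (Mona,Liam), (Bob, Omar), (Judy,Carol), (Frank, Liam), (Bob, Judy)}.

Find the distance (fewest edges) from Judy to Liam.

Distance 0: Judy.
Distance 1: Carol.
Distance 2: Bob, Nora.
Distance 3: Omar.
Distance 4: Mona.
Distance 5: Liam — contains Liam.

5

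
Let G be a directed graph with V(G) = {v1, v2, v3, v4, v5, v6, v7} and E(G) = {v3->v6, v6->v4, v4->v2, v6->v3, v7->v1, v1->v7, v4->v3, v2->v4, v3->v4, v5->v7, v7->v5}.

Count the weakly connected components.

2

From v1: component {v1, v5, v7}.
From v2: component {v2, v3, v4, v6}.
That's 2 components.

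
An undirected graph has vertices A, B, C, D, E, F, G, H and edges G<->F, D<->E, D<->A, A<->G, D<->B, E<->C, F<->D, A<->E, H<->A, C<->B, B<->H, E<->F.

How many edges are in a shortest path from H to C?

Distance 0: H.
Distance 1: A, B.
Distance 2: C, D, E, G — contains C.

2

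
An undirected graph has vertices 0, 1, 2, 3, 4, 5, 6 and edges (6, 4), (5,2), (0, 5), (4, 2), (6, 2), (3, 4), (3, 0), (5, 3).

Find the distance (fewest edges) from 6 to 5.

Distance 0: 6.
Distance 1: 2, 4.
Distance 2: 3, 5 — contains 5.

2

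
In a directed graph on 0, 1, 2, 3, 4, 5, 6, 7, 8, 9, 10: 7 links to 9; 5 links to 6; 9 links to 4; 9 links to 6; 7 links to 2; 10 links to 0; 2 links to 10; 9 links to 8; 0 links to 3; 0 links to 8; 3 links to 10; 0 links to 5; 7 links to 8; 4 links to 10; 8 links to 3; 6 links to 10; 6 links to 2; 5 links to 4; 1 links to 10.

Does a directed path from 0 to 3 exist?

Explore from 0.
Distance 1: reach 3, 5, 8.
Found 3.

Yes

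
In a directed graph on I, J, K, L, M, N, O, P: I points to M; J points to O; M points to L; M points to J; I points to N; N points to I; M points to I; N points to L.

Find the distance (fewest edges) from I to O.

Distance 0: I.
Distance 1: M, N.
Distance 2: J, L.
Distance 3: O — contains O.

3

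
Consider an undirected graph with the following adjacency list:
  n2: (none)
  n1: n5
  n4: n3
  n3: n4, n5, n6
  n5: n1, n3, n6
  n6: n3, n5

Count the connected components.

From n1: component {n1, n3, n4, n5, n6}.
From n2: component {n2}.
That's 2 components.

2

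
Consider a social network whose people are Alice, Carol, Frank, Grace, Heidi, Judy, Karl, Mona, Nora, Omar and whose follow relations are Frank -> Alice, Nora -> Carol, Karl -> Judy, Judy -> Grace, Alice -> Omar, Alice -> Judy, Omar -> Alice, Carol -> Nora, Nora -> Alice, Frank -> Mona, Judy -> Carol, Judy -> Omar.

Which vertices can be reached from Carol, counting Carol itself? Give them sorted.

Alice, Carol, Grace, Judy, Nora, Omar

Start at Carol.
Its neighbours: Nora.
Then their neighbours: Alice.
Then next layer: Judy, Omar.
Then next layer: Grace.
Nothing further is reachable.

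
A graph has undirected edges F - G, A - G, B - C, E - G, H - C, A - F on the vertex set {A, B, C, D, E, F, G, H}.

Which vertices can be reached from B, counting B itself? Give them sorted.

B, C, H

Start at B.
Its neighbours: C.
Then their neighbours: H.
Nothing further is reachable.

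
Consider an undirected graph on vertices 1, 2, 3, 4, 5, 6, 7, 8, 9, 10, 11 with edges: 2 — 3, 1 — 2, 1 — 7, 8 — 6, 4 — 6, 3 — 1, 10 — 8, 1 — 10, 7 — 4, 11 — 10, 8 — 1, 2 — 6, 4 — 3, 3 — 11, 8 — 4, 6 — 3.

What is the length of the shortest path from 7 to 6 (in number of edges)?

Distance 0: 7.
Distance 1: 1, 4.
Distance 2: 2, 3, 6, 8, 10 — contains 6.

2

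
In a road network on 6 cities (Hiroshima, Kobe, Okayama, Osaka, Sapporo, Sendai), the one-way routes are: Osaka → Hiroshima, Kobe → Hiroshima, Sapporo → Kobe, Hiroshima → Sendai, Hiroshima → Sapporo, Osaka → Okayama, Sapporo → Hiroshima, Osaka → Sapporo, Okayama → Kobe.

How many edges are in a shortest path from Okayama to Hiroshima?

Distance 0: Okayama.
Distance 1: Kobe.
Distance 2: Hiroshima — contains Hiroshima.

2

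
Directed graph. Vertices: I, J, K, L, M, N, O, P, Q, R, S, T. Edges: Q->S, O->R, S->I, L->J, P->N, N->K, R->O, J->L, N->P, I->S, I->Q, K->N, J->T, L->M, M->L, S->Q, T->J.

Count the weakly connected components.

4

From I: component {I, Q, S}.
From J: component {J, L, M, T}.
From K: component {K, N, P}.
From O: component {O, R}.
That's 4 components.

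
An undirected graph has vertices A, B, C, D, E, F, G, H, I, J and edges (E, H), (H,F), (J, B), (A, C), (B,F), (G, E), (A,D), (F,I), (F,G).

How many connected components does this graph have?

2

From A: component {A, C, D}.
From B: component {B, E, F, G, H, I, J}.
That's 2 components.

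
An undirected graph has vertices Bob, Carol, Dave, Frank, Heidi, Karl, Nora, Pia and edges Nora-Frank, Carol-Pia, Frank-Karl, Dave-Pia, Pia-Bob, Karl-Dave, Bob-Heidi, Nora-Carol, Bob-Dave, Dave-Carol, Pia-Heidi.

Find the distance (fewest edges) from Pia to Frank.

3

Distance 0: Pia.
Distance 1: Bob, Carol, Dave, Heidi.
Distance 2: Karl, Nora.
Distance 3: Frank — contains Frank.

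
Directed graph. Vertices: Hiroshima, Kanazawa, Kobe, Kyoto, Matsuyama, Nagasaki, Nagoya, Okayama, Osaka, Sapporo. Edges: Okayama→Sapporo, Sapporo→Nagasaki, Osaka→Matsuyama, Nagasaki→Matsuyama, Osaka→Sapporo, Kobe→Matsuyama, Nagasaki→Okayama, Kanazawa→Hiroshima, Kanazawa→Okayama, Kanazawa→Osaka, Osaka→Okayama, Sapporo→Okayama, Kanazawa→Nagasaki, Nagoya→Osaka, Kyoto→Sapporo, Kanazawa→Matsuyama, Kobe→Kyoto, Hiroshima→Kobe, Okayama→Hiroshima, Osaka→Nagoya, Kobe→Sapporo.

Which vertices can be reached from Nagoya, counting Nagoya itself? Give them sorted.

Hiroshima, Kobe, Kyoto, Matsuyama, Nagasaki, Nagoya, Okayama, Osaka, Sapporo

Start at Nagoya.
Its neighbours: Osaka.
Then their neighbours: Matsuyama, Okayama, Sapporo.
Then next layer: Hiroshima, Nagasaki.
Then next layer: Kobe.
Then next layer: Kyoto.
Nothing further is reachable.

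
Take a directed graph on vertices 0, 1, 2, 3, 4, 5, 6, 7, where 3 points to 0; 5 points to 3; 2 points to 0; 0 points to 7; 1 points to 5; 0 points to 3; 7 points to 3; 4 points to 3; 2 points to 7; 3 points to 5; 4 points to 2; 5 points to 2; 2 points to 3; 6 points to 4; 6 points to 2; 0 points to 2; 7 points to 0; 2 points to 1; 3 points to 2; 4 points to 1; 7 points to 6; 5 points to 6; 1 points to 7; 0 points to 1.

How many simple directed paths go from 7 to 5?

26

7→0→1→5
7→0→2→1→5
7→0→2→3→5
7→0→3→2→1→5
7→0→3→5
7→3→0→1→5
7→3→0→2→1→5
7→3→2→0→1→5
... and 18 more.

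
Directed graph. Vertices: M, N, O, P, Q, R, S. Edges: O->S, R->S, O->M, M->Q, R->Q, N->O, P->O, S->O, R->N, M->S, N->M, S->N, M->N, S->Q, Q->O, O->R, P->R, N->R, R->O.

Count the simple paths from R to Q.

R→N→M→Q
R→N→M→S→Q
R→N→O→M→Q
R→N→O→M→S→Q
R→N→O→S→Q
R→O→M→Q
R→O→M→S→Q
R→O→S→N→M→Q
R→O→S→Q
R→Q
R→S→N→M→Q
R→S→N→O→M→Q
R→S→O→M→Q
R→S→Q

14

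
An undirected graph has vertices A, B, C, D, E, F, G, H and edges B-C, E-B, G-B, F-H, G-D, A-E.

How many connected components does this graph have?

From A: component {A, B, C, D, E, G}.
From F: component {F, H}.
That's 2 components.

2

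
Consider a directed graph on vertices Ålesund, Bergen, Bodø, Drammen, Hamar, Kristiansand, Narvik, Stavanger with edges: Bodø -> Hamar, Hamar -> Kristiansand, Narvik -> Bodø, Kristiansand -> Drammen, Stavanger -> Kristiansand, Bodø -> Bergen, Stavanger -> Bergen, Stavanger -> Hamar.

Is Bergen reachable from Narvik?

Yes

Explore from Narvik.
Distance 1: reach Bodø.
Distance 2: reach Bergen, Hamar.
Found Bergen.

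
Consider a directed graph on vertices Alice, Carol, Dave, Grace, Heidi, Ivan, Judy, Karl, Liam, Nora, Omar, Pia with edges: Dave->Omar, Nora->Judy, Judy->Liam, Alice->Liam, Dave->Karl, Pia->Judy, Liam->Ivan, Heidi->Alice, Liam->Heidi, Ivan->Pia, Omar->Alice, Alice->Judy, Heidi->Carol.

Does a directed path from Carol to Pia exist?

Carol has no outgoing edges, so nothing is reachable from it.

No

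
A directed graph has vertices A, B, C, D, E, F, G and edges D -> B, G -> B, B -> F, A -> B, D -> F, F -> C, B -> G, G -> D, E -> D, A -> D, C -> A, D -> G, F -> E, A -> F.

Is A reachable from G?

Explore from G.
Distance 1: reach B, D.
Distance 2: reach F.
Distance 3: reach C, E.
Distance 4: reach A.
Found A.

Yes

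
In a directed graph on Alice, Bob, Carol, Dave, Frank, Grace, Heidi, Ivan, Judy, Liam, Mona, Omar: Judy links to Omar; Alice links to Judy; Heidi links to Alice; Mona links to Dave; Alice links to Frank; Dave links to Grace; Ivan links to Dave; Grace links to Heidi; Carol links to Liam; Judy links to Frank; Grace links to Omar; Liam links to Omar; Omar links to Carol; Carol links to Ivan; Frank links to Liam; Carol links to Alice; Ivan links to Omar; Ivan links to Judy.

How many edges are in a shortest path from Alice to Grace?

6

Distance 0: Alice.
Distance 1: Frank, Judy.
Distance 2: Liam, Omar.
Distance 3: Carol.
Distance 4: Ivan.
Distance 5: Dave.
Distance 6: Grace — contains Grace.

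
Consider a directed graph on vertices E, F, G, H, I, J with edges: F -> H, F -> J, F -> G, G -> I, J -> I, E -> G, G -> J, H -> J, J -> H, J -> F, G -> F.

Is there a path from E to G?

Explore from E.
Distance 1: reach G.
Found G.

Yes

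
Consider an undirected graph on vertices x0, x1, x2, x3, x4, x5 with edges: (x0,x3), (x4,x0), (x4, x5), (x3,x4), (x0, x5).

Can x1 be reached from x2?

x2 has no edges, so nothing is reachable from it.

No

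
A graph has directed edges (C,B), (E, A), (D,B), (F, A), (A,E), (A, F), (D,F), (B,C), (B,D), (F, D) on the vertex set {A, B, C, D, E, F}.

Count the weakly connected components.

From A: component {A, B, C, D, E, F}.
That's 1 component.

1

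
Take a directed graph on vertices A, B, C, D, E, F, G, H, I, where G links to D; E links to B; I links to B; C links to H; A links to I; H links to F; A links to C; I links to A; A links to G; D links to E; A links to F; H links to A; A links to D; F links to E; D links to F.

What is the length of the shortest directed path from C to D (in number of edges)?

Distance 0: C.
Distance 1: H.
Distance 2: A, F.
Distance 3: D, E, G, I — contains D.

3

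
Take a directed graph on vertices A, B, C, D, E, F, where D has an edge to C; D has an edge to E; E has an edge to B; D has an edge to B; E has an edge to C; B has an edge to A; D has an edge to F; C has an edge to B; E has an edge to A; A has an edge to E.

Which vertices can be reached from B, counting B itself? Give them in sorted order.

Start at B.
Its neighbours: A.
Then their neighbours: E.
Then next layer: C.
Nothing further is reachable.

A, B, C, E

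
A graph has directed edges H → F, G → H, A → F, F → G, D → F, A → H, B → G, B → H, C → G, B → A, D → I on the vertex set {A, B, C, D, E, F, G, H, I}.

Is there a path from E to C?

No

E has no outgoing edges, so nothing is reachable from it.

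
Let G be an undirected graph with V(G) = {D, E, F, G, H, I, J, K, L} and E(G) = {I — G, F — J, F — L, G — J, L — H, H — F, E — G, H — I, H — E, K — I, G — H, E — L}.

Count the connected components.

From D: component {D}.
From E: component {E, F, G, H, I, J, K, L}.
That's 2 components.

2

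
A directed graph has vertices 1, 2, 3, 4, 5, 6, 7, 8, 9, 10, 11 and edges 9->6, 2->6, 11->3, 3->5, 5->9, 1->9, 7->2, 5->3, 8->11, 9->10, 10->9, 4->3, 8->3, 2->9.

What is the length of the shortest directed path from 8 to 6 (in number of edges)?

4

Distance 0: 8.
Distance 1: 3, 11.
Distance 2: 5.
Distance 3: 9.
Distance 4: 6, 10 — contains 6.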